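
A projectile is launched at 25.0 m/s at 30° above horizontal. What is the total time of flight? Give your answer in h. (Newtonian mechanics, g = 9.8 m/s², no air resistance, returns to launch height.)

T = 2 × v₀ × sin(θ) / g = 2 × 25.0 × sin(30°) / 9.8 = 2 × 25.0 × 0.5 / 9.8 = 2.55102 s
T = 2.55102 s / 3600.0 = 0.0007086 h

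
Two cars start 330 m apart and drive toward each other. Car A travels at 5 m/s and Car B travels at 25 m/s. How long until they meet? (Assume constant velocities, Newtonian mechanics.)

Combined speed: v_combined = 5 + 25 = 30 m/s
Time to meet: t = d/v_combined = 330/30 = 11.0 s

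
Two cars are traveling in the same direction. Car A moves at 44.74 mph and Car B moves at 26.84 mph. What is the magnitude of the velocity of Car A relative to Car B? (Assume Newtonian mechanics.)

v_rel = |v_A - v_B| = |44.74 - 26.84| = 17.9 mph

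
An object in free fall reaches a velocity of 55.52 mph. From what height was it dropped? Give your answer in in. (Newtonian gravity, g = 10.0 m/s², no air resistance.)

v = 55.52 mph × 0.44704 = 24.8197 m/s
h = v² / (2g) = 24.8197² / (2 × 10.0) = 30.8009 m
h = 30.8009 m / 0.0254 = 1213 in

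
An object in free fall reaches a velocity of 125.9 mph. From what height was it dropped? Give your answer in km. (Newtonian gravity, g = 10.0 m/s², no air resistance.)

v = 125.9 mph × 0.44704 = 56.2823 m/s
h = v² / (2g) = 56.2823² / (2 × 10.0) = 158.385 m
h = 158.385 m / 1000.0 = 0.1584 km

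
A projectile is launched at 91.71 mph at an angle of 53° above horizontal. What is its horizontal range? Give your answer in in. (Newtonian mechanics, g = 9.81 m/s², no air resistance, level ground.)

v₀ = 91.71 mph × 0.44704 = 40.998 m/s
R = v₀² × sin(2θ) / g = 40.998² × sin(2 × 53°) / 9.81 = 1680.84 × 0.961262 / 9.81 = 164.702 m
R = 164.702 m / 0.0254 = 6484 in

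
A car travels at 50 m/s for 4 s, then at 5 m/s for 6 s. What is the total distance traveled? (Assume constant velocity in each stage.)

d₁ = v₁t₁ = 50 × 4 = 200 m
d₂ = v₂t₂ = 5 × 6 = 30 m
d_total = 200 + 30 = 230 m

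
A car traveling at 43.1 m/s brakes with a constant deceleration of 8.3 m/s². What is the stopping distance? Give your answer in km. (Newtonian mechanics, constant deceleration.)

d = v₀² / (2a) = 43.1² / (2 × 8.3) = 1857.61 / 16.6 = 111.904 m
d = 111.904 m / 1000.0 = 0.1119 km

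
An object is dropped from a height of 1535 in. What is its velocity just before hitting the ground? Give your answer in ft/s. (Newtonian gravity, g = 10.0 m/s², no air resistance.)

h = 1535 in × 0.0254 = 38.989 m
v = √(2gh) = √(2 × 10.0 × 38.989) = 27.9245 m/s
v = 27.9245 m/s / 0.3048 = 91.62 ft/s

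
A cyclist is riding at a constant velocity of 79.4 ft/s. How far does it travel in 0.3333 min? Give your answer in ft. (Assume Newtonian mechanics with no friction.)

v = 79.4 ft/s × 0.3048 = 24.2011 m/s
t = 0.3333 min × 60.0 = 19.998 s
d = v × t = 24.2011 × 19.998 = 483.974 m
d = 483.974 m / 0.3048 = 1588 ft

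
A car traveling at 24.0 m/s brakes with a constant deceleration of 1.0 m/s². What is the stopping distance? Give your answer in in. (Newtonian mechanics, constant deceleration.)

d = v₀² / (2a) = 24.0² / (2 × 1.0) = 576.0 / 2.0 = 288.0 m
d = 288.0 m / 0.0254 = 11340 in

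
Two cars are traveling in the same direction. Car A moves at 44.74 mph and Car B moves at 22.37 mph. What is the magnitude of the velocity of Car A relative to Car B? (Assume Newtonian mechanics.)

v_rel = |v_A - v_B| = |44.74 - 22.37| = 22.37 mph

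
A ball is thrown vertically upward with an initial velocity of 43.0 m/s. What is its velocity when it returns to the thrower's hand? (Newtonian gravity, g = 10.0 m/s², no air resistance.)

By conservation of energy (no air resistance), the ball returns to the throw height with the same speed as launch, but directed downward.
|v_ground| = v₀ = 43.0 m/s
v_ground = 43.0 m/s (downward)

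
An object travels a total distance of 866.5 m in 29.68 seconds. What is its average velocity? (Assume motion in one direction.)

v_avg = Δd / Δt = 866.5 / 29.68 = 29.19 m/s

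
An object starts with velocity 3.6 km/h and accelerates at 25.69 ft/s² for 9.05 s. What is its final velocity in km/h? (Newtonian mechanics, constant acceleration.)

v₀ = 3.6 km/h × 0.2777777777777778 = 1.0 m/s
a = 25.69 ft/s² × 0.3048 = 7.83031 m/s²
v = v₀ + a × t = 1.0 + 7.83031 × 9.05 = 71.8643 m/s
v = 71.8643 m/s / 0.2777777777777778 = 258.7 km/h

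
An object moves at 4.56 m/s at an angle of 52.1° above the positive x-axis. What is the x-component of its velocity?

vₓ = v cos(θ) = 4.56 × cos(52.1°) = 2.8 m/s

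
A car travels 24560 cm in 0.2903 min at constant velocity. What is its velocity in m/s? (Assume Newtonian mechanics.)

d = 24560 cm × 0.01 = 245.6 m
t = 0.2903 min × 60.0 = 17.418 s
v = d / t = 245.6 / 17.418 = 14.1 m/s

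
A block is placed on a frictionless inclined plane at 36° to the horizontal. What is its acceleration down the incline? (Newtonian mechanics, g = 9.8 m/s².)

a = g sin(θ) = 9.8 × sin(36°) = 9.8 × 0.5878 = 5.76 m/s²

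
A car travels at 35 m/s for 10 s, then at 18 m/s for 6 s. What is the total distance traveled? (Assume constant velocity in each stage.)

d₁ = v₁t₁ = 35 × 10 = 350 m
d₂ = v₂t₂ = 18 × 6 = 108 m
d_total = 350 + 108 = 458 m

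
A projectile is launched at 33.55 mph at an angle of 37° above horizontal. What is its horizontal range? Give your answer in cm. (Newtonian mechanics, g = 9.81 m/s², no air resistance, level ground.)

v₀ = 33.55 mph × 0.44704 = 14.9982 m/s
R = v₀² × sin(2θ) / g = 14.9982² × sin(2 × 37°) / 9.81 = 224.946 × 0.961262 / 9.81 = 22.042 m
R = 22.042 m / 0.01 = 2204 cm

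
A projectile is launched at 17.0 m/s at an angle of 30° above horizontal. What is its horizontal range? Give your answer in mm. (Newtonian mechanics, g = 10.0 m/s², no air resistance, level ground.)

R = v₀² × sin(2θ) / g = 17.0² × sin(2 × 30°) / 10.0 = 289.0 × 0.866025 / 10.0 = 25.0281 m
R = 25.0281 m / 0.001 = 25030 mm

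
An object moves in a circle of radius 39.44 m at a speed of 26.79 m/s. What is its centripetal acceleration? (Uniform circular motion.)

a_c = v²/r = 26.79²/39.44 = 717.7041/39.44 = 18.2 m/s²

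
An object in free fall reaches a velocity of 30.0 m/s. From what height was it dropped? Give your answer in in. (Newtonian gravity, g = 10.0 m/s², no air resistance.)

h = v² / (2g) = 30.0² / (2 × 10.0) = 45.0 m
h = 45.0 m / 0.0254 = 1772 in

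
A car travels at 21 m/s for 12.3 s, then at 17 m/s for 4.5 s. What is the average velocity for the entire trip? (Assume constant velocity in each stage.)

d₁ = v₁t₁ = 21 × 12.3 = 258.3 m
d₂ = v₂t₂ = 17 × 4.5 = 76.5 m
d_total = 334.8 m, t_total = 16.8 s
v_avg = d_total/t_total = 334.8/16.8 = 19.93 m/s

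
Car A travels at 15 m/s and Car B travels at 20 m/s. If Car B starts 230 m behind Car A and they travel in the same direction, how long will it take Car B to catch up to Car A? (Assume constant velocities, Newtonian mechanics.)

Relative speed: v_rel = 20 - 15 = 5 m/s
Time to catch: t = d₀/v_rel = 230/5 = 46.0 s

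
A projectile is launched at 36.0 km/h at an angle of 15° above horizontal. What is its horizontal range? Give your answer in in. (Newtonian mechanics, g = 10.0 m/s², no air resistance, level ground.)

v₀ = 36.0 km/h × 0.2777777777777778 = 10.0 m/s
R = v₀² × sin(2θ) / g = 10.0² × sin(2 × 15°) / 10.0 = 100.0 × 0.5 / 10.0 = 5.0 m
R = 5.0 m / 0.0254 = 196.9 in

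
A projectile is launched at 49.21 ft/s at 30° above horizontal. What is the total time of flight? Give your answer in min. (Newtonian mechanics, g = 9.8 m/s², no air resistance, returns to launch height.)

v₀ = 49.21 ft/s × 0.3048 = 14.9992 m/s
T = 2 × v₀ × sin(θ) / g = 2 × 14.9992 × sin(30°) / 9.8 = 2 × 14.9992 × 0.5 / 9.8 = 1.53053 s
T = 1.53053 s / 60.0 = 0.02551 min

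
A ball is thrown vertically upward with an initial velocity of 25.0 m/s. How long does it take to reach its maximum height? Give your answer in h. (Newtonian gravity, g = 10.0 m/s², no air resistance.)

t_up = v₀ / g = 25.0 / 10.0 = 2.5 s
t_up = 2.5 s / 3600.0 = 0.0006944 h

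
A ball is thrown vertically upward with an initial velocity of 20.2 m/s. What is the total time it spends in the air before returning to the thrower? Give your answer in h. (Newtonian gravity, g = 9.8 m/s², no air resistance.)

t_total = 2 × v₀ / g = 2 × 20.2 / 9.8 = 4.12245 s
t_total = 4.12245 s / 3600.0 = 0.001145 h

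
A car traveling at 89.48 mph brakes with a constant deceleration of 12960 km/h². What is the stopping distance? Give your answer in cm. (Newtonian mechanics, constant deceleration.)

v₀ = 89.48 mph × 0.44704 = 40.0011 m/s
a = 12960 km/h² × 7.716049382716049e-05 = 1.0 m/s²
d = v₀² / (2a) = 40.0011² / (2 × 1.0) = 1600.09 / 2.0 = 800.045 m
d = 800.045 m / 0.01 = 80000 cm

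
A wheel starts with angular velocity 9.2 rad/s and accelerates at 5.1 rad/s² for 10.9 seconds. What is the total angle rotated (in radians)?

θ = ω₀t + ½αt² = 9.2×10.9 + ½×5.1×10.9² = 403.25 rad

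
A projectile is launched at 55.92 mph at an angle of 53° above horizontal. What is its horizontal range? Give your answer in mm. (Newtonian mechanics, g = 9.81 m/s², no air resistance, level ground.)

v₀ = 55.92 mph × 0.44704 = 24.9985 m/s
R = v₀² × sin(2θ) / g = 24.9985² × sin(2 × 53°) / 9.81 = 624.925 × 0.961262 / 9.81 = 61.2351 m
R = 61.2351 m / 0.001 = 61240 mm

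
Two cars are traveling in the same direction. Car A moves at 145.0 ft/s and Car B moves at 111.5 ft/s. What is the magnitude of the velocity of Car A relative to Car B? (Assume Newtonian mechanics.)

v_rel = |v_A - v_B| = |145.0 - 111.5| = 33.5 ft/s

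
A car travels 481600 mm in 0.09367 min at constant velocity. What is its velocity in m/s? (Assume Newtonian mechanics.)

d = 481600 mm × 0.001 = 481.6 m
t = 0.09367 min × 60.0 = 5.6202 s
v = d / t = 481.6 / 5.6202 = 85.69 m/s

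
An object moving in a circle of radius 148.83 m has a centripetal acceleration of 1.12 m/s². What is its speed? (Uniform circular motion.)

v = √(a_c × r) = √(1.12 × 148.83) = 12.91 m/s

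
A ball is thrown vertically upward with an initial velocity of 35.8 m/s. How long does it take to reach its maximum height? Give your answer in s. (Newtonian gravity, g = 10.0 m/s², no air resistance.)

t_up = v₀ / g = 35.8 / 10.0 = 3.58 s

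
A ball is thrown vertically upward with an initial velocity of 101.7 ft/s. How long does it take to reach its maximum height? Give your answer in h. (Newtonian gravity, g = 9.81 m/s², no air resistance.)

v₀ = 101.7 ft/s × 0.3048 = 30.9982 m/s
t_up = v₀ / g = 30.9982 / 9.81 = 3.15986 s
t_up = 3.15986 s / 3600.0 = 0.0008777 h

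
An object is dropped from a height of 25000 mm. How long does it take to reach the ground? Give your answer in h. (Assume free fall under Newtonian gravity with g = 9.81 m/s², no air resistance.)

h = 25000 mm × 0.001 = 25.0 m
t = √(2h/g) = √(2 × 25.0 / 9.81) = 2.25762 s
t = 2.25762 s / 3600.0 = 0.0006271 h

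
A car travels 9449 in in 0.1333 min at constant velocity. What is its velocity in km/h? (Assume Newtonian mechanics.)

d = 9449 in × 0.0254 = 240.005 m
t = 0.1333 min × 60.0 = 7.998 s
v = d / t = 240.005 / 7.998 = 30.0081 m/s
v = 30.0081 m/s / 0.2777777777777778 = 108.0 km/h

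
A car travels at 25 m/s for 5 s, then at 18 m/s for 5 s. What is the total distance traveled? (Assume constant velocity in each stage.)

d₁ = v₁t₁ = 25 × 5 = 125 m
d₂ = v₂t₂ = 18 × 5 = 90 m
d_total = 125 + 90 = 215 m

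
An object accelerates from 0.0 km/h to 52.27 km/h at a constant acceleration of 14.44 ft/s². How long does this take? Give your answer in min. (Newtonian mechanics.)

v₀ = 0.0 km/h × 0.2777777777777778 = 0.0 m/s
v = 52.27 km/h × 0.2777777777777778 = 14.5194 m/s
a = 14.44 ft/s² × 0.3048 = 4.40131 m/s²
t = (v - v₀) / a = (14.5194 - 0.0) / 4.40131 = 3.29888 s
t = 3.29888 s / 60.0 = 0.05498 min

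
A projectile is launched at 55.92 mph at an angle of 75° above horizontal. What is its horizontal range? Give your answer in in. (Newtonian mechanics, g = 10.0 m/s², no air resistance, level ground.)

v₀ = 55.92 mph × 0.44704 = 24.9985 m/s
R = v₀² × sin(2θ) / g = 24.9985² × sin(2 × 75°) / 10.0 = 624.925 × 0.5 / 10.0 = 31.2462 m
R = 31.2462 m / 0.0254 = 1230 in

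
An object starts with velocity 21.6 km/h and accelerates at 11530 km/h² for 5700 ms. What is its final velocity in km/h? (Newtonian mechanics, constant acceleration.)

v₀ = 21.6 km/h × 0.2777777777777778 = 6.0 m/s
a = 11530 km/h² × 7.716049382716049e-05 = 0.88966 m/s²
t = 5700 ms × 0.001 = 5.7 s
v = v₀ + a × t = 6.0 + 0.88966 × 5.7 = 11.0711 m/s
v = 11.0711 m/s / 0.2777777777777778 = 39.86 km/h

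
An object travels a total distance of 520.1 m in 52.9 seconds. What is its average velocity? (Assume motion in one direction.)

v_avg = Δd / Δt = 520.1 / 52.9 = 9.83 m/s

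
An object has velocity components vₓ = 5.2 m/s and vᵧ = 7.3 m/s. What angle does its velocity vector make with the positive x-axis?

θ = arctan(vᵧ/vₓ) = arctan(7.3/5.2) = 54.54°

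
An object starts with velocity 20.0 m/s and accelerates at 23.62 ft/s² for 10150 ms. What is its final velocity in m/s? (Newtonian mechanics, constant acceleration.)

a = 23.62 ft/s² × 0.3048 = 7.19938 m/s²
t = 10150 ms × 0.001 = 10.15 s
v = v₀ + a × t = 20.0 + 7.19938 × 10.15 = 93.07 m/s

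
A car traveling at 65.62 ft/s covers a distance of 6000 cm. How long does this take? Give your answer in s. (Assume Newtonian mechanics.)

d = 6000 cm × 0.01 = 60.0 m
v = 65.62 ft/s × 0.3048 = 20.001 m/s
t = d / v = 60.0 / 20.001 = 3.0 s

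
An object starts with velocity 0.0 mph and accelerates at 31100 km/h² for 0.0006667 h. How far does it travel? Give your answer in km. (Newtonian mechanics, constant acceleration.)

v₀ = 0.0 mph × 0.44704 = 0.0 m/s
a = 31100 km/h² × 7.716049382716049e-05 = 2.39969 m/s²
t = 0.0006667 h × 3600.0 = 2.40012 s
d = v₀ × t + ½ × a × t² = 0.0 × 2.40012 + 0.5 × 2.39969 × 2.40012² = 6.9118 m
d = 6.9118 m / 1000.0 = 0.006912 km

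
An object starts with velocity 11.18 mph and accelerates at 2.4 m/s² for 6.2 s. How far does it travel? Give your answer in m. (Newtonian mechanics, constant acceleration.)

v₀ = 11.18 mph × 0.44704 = 4.99791 m/s
d = v₀ × t + ½ × a × t² = 4.99791 × 6.2 + 0.5 × 2.4 × 6.2² = 77.12 m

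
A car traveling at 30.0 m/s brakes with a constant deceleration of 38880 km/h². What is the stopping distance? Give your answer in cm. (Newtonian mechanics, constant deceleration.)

a = 38880 km/h² × 7.716049382716049e-05 = 3.0 m/s²
d = v₀² / (2a) = 30.0² / (2 × 3.0) = 900.0 / 6.0 = 150.0 m
d = 150.0 m / 0.01 = 15000 cm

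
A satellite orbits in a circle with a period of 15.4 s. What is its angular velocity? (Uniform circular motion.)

ω = 2π/T = 2π/15.4 = 0.408 rad/s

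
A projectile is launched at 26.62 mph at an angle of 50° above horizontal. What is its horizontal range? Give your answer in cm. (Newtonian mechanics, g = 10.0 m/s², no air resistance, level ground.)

v₀ = 26.62 mph × 0.44704 = 11.9002 m/s
R = v₀² × sin(2θ) / g = 11.9002² × sin(2 × 50°) / 10.0 = 141.615 × 0.984808 / 10.0 = 13.9464 m
R = 13.9464 m / 0.01 = 1395 cm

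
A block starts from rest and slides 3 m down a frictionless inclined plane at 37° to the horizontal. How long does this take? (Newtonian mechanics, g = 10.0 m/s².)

a = g sin(θ) = 10.0 × sin(37°) = 6.0182 m/s²
t = √(2d/a) = √(2 × 3 / 6.0182) = 1.0 s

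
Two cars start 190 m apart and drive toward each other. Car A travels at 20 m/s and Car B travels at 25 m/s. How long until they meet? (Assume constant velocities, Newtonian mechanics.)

Combined speed: v_combined = 20 + 25 = 45 m/s
Time to meet: t = d/v_combined = 190/45 = 4.22 s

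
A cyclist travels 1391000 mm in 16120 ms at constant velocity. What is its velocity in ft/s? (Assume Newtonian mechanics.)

d = 1391000 mm × 0.001 = 1391.0 m
t = 16120 ms × 0.001 = 16.12 s
v = d / t = 1391.0 / 16.12 = 86.2903 m/s
v = 86.2903 m/s / 0.3048 = 283.1 ft/s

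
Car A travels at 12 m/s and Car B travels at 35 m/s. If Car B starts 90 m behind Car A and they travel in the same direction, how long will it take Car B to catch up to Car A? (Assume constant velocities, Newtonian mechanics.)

Relative speed: v_rel = 35 - 12 = 23 m/s
Time to catch: t = d₀/v_rel = 90/23 = 3.91 s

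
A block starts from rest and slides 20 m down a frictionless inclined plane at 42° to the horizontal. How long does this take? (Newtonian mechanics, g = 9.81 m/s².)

a = g sin(θ) = 9.81 × sin(42°) = 6.5642 m/s²
t = √(2d/a) = √(2 × 20 / 6.5642) = 2.47 s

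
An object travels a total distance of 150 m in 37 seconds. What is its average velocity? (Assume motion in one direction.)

v_avg = Δd / Δt = 150 / 37 = 4.05 m/s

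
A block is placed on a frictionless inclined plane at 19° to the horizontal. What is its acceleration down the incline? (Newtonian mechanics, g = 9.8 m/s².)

a = g sin(θ) = 9.8 × sin(19°) = 9.8 × 0.3256 = 3.19 m/s²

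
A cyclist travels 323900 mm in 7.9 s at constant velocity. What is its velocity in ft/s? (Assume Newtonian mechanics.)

d = 323900 mm × 0.001 = 323.9 m
v = d / t = 323.9 / 7.9 = 41.0 m/s
v = 41.0 m/s / 0.3048 = 134.5 ft/s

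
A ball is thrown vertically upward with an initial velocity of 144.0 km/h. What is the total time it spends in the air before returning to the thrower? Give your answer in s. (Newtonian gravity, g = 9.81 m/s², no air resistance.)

v₀ = 144.0 km/h × 0.2777777777777778 = 40.0 m/s
t_total = 2 × v₀ / g = 2 × 40.0 / 9.81 = 8.155 s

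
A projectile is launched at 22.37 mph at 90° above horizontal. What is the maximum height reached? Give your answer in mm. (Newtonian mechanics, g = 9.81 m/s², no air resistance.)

v₀ = 22.37 mph × 0.44704 = 10.0003 m/s
H = v₀² × sin²(θ) / (2g) = 10.0003² × sin(90°)² / (2 × 9.81) = 100.006 × 1.0 / 19.62 = 5.09715 m
H = 5.09715 m / 0.001 = 5097 mm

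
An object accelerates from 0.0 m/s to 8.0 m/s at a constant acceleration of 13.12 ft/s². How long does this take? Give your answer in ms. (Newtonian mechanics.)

a = 13.12 ft/s² × 0.3048 = 3.99898 m/s²
t = (v - v₀) / a = (8.0 - 0.0) / 3.99898 = 2.00051 s
t = 2.00051 s / 0.001 = 2001 ms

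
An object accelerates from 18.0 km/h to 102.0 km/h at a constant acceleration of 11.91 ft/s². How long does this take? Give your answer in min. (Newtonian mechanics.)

v₀ = 18.0 km/h × 0.2777777777777778 = 5.0 m/s
v = 102.0 km/h × 0.2777777777777778 = 28.3333 m/s
a = 11.91 ft/s² × 0.3048 = 3.63017 m/s²
t = (v - v₀) / a = (28.3333 - 5.0) / 3.63017 = 6.42761 s
t = 6.42761 s / 60.0 = 0.1071 min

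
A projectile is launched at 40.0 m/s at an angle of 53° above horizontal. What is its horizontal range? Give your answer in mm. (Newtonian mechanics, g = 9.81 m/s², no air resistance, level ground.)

R = v₀² × sin(2θ) / g = 40.0² × sin(2 × 53°) / 9.81 = 1600.0 × 0.961262 / 9.81 = 156.781 m
R = 156.781 m / 0.001 = 156800 mm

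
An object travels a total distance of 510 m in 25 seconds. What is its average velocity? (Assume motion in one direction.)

v_avg = Δd / Δt = 510 / 25 = 20.4 m/s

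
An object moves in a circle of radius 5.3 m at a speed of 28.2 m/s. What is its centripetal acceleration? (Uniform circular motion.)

a_c = v²/r = 28.2²/5.3 = 795.24/5.3 = 150.05 m/s²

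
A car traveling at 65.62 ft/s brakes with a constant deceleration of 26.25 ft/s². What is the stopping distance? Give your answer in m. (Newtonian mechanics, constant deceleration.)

v₀ = 65.62 ft/s × 0.3048 = 20.001 m/s
a = 26.25 ft/s² × 0.3048 = 8.001 m/s²
d = v₀² / (2a) = 20.001² / (2 × 8.001) = 400.04 / 16.002 = 25.0 m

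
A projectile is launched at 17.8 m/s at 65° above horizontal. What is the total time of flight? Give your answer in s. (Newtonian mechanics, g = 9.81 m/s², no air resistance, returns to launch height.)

T = 2 × v₀ × sin(θ) / g = 2 × 17.8 × sin(65°) / 9.81 = 2 × 17.8 × 0.906308 / 9.81 = 3.289 s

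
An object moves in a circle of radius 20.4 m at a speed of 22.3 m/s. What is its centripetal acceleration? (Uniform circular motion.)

a_c = v²/r = 22.3²/20.4 = 497.29/20.4 = 24.38 m/s²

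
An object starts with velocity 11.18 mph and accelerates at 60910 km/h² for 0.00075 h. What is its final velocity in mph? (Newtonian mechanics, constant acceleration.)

v₀ = 11.18 mph × 0.44704 = 4.99791 m/s
a = 60910 km/h² × 7.716049382716049e-05 = 4.69985 m/s²
t = 0.00075 h × 3600.0 = 2.7 s
v = v₀ + a × t = 4.99791 + 4.69985 × 2.7 = 17.6875 m/s
v = 17.6875 m/s / 0.44704 = 39.57 mph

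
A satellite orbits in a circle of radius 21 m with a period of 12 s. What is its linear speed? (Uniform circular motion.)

v = 2πr/T = 2π×21/12 = 11.0 m/s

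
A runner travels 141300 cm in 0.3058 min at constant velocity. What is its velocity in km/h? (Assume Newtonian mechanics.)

d = 141300 cm × 0.01 = 1413.0 m
t = 0.3058 min × 60.0 = 18.348 s
v = d / t = 1413.0 / 18.348 = 77.0111 m/s
v = 77.0111 m/s / 0.2777777777777778 = 277.2 km/h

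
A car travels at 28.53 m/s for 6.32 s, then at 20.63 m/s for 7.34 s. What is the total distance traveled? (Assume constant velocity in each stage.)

d₁ = v₁t₁ = 28.53 × 6.32 = 180.3096 m
d₂ = v₂t₂ = 20.63 × 7.34 = 151.4242 m
d_total = 180.3096 + 151.4242 = 331.73 m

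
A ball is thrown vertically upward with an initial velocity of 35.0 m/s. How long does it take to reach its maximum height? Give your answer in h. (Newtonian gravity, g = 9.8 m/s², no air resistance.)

t_up = v₀ / g = 35.0 / 9.8 = 3.57143 s
t_up = 3.57143 s / 3600.0 = 0.0009921 h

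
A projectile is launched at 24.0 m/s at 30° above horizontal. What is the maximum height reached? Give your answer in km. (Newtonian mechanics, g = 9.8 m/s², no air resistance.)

H = v₀² × sin²(θ) / (2g) = 24.0² × sin(30°)² / (2 × 9.8) = 576.0 × 0.25 / 19.6 = 7.34694 m
H = 7.34694 m / 1000.0 = 0.007347 km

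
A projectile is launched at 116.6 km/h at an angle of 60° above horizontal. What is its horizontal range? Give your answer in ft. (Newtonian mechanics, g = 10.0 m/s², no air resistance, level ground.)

v₀ = 116.6 km/h × 0.2777777777777778 = 32.3889 m/s
R = v₀² × sin(2θ) / g = 32.3889² × sin(2 × 60°) / 10.0 = 1049.04 × 0.866025 / 10.0 = 90.8495 m
R = 90.8495 m / 0.3048 = 298.1 ft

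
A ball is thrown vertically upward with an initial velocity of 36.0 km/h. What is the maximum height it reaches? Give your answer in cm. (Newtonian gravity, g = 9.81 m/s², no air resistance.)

v₀ = 36.0 km/h × 0.2777777777777778 = 10.0 m/s
h_max = v₀² / (2g) = 10.0² / (2 × 9.81) = 100.0 / 19.62 = 5.09684 m
h_max = 5.09684 m / 0.01 = 509.7 cm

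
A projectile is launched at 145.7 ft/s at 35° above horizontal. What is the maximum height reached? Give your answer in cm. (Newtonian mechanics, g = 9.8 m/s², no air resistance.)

v₀ = 145.7 ft/s × 0.3048 = 44.4094 m/s
H = v₀² × sin²(θ) / (2g) = 44.4094² × sin(35°)² / (2 × 9.8) = 1972.19 × 0.32899 / 19.6 = 33.1036 m
H = 33.1036 m / 0.01 = 3310 cm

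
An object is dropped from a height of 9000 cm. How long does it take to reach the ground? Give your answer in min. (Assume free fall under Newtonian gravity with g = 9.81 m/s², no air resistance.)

h = 9000 cm × 0.01 = 90.0 m
t = √(2h/g) = √(2 × 90.0 / 9.81) = 4.28353 s
t = 4.28353 s / 60.0 = 0.07139 min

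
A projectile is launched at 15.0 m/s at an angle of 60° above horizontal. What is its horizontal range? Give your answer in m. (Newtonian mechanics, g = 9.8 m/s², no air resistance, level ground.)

R = v₀² × sin(2θ) / g = 15.0² × sin(2 × 60°) / 9.8 = 225.0 × 0.866025 / 9.8 = 19.88 m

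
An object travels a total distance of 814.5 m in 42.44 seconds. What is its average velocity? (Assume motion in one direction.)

v_avg = Δd / Δt = 814.5 / 42.44 = 19.19 m/s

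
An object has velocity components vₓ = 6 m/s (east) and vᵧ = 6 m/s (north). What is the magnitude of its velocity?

|v| = √(vₓ² + vᵧ²) = √(6² + 6²) = √(72) = 8.49 m/s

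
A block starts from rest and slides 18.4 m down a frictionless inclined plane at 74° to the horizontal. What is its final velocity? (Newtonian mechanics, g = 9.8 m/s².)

a = g sin(θ) = 9.8 × sin(74°) = 9.4204 m/s²
v = √(2ad) = √(2 × 9.4204 × 18.4) = 18.62 m/s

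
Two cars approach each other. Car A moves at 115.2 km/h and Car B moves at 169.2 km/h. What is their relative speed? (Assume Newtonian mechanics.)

v_rel = v_A + v_B = 115.2 + 169.2 = 284.4 km/h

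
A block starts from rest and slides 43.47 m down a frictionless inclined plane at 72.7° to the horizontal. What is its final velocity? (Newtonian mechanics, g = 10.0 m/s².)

a = g sin(θ) = 10.0 × sin(72.7°) = 9.5476 m/s²
v = √(2ad) = √(2 × 9.5476 × 43.47) = 28.81 m/s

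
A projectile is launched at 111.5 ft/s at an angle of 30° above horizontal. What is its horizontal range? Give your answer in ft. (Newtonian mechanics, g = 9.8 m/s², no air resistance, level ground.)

v₀ = 111.5 ft/s × 0.3048 = 33.9852 m/s
R = v₀² × sin(2θ) / g = 33.9852² × sin(2 × 30°) / 9.8 = 1154.99 × 0.866025 / 9.8 = 102.066 m
R = 102.066 m / 0.3048 = 334.9 ft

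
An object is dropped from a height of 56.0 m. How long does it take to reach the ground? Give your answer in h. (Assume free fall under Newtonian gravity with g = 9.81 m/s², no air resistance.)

t = √(2h/g) = √(2 × 56.0 / 9.81) = 3.37889 s
t = 3.37889 s / 3600.0 = 0.0009386 h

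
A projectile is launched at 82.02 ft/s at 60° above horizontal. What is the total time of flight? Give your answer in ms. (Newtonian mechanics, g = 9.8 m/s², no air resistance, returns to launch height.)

v₀ = 82.02 ft/s × 0.3048 = 24.9997 m/s
T = 2 × v₀ × sin(θ) / g = 2 × 24.9997 × sin(60°) / 9.8 = 2 × 24.9997 × 0.866025 / 9.8 = 4.41844 s
T = 4.41844 s / 0.001 = 4418 ms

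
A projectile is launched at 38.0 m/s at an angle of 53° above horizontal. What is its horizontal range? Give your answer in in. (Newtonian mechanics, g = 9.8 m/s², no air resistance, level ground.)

R = v₀² × sin(2θ) / g = 38.0² × sin(2 × 53°) / 9.8 = 1444.0 × 0.961262 / 9.8 = 141.639 m
R = 141.639 m / 0.0254 = 5576 in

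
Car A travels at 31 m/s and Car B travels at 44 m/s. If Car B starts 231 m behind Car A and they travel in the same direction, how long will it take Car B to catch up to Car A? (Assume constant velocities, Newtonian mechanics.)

Relative speed: v_rel = 44 - 31 = 13 m/s
Time to catch: t = d₀/v_rel = 231/13 = 17.77 s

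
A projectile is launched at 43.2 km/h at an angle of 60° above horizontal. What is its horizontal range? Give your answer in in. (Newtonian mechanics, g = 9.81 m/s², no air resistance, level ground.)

v₀ = 43.2 km/h × 0.2777777777777778 = 12.0 m/s
R = v₀² × sin(2θ) / g = 12.0² × sin(2 × 60°) / 9.81 = 144.0 × 0.866025 / 9.81 = 12.7123 m
R = 12.7123 m / 0.0254 = 500.5 in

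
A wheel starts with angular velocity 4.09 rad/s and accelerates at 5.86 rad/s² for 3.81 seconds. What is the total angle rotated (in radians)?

θ = ω₀t + ½αt² = 4.09×3.81 + ½×5.86×3.81² = 58.12 rad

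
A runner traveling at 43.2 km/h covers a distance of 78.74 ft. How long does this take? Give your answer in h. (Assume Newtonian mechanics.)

d = 78.74 ft × 0.3048 = 24.0 m
v = 43.2 km/h × 0.2777777777777778 = 12.0 m/s
t = d / v = 24.0 / 12.0 = 2.0 s
t = 2.0 s / 3600.0 = 0.0005556 h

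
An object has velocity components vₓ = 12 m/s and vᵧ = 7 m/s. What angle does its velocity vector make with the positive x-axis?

θ = arctan(vᵧ/vₓ) = arctan(7/12) = 30.26°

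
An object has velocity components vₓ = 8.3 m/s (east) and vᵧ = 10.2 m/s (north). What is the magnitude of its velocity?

|v| = √(vₓ² + vᵧ²) = √(8.3² + 10.2²) = √(172.93) = 13.15 m/s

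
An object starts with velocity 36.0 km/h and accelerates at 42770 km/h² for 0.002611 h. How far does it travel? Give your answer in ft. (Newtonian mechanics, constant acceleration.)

v₀ = 36.0 km/h × 0.2777777777777778 = 10.0 m/s
a = 42770 km/h² × 7.716049382716049e-05 = 3.30015 m/s²
t = 0.002611 h × 3600.0 = 9.3996 s
d = v₀ × t + ½ × a × t² = 10.0 × 9.3996 + 0.5 × 3.30015 × 9.3996² = 239.784 m
d = 239.784 m / 0.3048 = 786.7 ft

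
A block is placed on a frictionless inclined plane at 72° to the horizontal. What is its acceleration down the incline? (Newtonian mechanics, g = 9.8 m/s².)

a = g sin(θ) = 9.8 × sin(72°) = 9.8 × 0.9511 = 9.32 m/s²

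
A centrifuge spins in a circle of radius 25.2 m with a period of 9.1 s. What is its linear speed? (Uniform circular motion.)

v = 2πr/T = 2π×25.2/9.1 = 17.4 m/s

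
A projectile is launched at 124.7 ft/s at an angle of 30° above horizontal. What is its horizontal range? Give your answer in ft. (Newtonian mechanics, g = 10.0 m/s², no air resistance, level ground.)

v₀ = 124.7 ft/s × 0.3048 = 38.0086 m/s
R = v₀² × sin(2θ) / g = 38.0086² × sin(2 × 30°) / 10.0 = 1444.65 × 0.866025 / 10.0 = 125.11 m
R = 125.11 m / 0.3048 = 410.5 ft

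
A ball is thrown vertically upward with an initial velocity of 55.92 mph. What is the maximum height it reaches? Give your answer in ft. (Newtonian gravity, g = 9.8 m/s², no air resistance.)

v₀ = 55.92 mph × 0.44704 = 24.9985 m/s
h_max = v₀² / (2g) = 24.9985² / (2 × 9.8) = 624.925 / 19.6 = 31.8839 m
h_max = 31.8839 m / 0.3048 = 104.6 ft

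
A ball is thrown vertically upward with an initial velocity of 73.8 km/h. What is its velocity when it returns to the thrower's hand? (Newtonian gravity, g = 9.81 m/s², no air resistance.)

By conservation of energy (no air resistance), the ball returns to the throw height with the same speed as launch, but directed downward.
|v_ground| = v₀ = 73.8 km/h
v_ground = 73.8 km/h (downward)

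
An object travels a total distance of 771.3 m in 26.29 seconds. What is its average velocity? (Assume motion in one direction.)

v_avg = Δd / Δt = 771.3 / 26.29 = 29.34 m/s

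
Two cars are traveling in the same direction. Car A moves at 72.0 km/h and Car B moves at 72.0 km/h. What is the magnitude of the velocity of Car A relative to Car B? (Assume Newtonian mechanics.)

v_rel = |v_A - v_B| = |72.0 - 72.0| = 0.0 km/h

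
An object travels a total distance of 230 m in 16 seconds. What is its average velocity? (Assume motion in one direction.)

v_avg = Δd / Δt = 230 / 16 = 14.38 m/s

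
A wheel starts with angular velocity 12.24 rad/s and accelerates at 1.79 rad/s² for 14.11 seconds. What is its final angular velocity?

ω = ω₀ + αt = 12.24 + 1.79 × 14.11 = 37.5 rad/s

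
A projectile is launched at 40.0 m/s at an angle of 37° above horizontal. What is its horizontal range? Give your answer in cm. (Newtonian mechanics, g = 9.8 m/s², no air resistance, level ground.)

R = v₀² × sin(2θ) / g = 40.0² × sin(2 × 37°) / 9.8 = 1600.0 × 0.961262 / 9.8 = 156.941 m
R = 156.941 m / 0.01 = 15690 cm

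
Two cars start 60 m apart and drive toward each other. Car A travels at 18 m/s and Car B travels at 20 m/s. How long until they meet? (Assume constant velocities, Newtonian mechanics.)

Combined speed: v_combined = 18 + 20 = 38 m/s
Time to meet: t = d/v_combined = 60/38 = 1.58 s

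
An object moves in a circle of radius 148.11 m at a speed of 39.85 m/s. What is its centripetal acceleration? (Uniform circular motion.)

a_c = v²/r = 39.85²/148.11 = 1588.0225/148.11 = 10.72 m/s²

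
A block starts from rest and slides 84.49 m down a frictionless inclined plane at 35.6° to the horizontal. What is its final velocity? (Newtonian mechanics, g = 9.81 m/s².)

a = g sin(θ) = 9.81 × sin(35.6°) = 5.7106 m/s²
v = √(2ad) = √(2 × 5.7106 × 84.49) = 31.06 m/s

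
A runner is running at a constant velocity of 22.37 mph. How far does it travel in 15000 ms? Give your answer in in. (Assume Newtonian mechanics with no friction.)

v = 22.37 mph × 0.44704 = 10.0003 m/s
t = 15000 ms × 0.001 = 15.0 s
d = v × t = 10.0003 × 15.0 = 150.004 m
d = 150.004 m / 0.0254 = 5906 in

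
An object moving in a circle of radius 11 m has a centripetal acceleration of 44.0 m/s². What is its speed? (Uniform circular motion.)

v = √(a_c × r) = √(44.0 × 11) = 22.0 m/s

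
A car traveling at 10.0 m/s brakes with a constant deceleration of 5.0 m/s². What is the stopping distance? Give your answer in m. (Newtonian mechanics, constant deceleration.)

d = v₀² / (2a) = 10.0² / (2 × 5.0) = 100.0 / 10.0 = 10.0 m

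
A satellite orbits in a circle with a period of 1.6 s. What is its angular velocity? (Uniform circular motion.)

ω = 2π/T = 2π/1.6 = 3.927 rad/s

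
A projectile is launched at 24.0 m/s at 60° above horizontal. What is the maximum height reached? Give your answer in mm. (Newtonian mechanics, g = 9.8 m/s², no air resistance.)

H = v₀² × sin²(θ) / (2g) = 24.0² × sin(60°)² / (2 × 9.8) = 576.0 × 0.75 / 19.6 = 22.0408 m
H = 22.0408 m / 0.001 = 22040 mm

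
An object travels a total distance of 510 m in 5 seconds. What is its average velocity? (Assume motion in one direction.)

v_avg = Δd / Δt = 510 / 5 = 102.0 m/s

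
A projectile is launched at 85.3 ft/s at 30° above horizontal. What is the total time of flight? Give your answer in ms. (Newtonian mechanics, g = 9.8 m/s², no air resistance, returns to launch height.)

v₀ = 85.3 ft/s × 0.3048 = 25.9994 m/s
T = 2 × v₀ × sin(θ) / g = 2 × 25.9994 × sin(30°) / 9.8 = 2 × 25.9994 × 0.5 / 9.8 = 2.653 s
T = 2.653 s / 0.001 = 2653 ms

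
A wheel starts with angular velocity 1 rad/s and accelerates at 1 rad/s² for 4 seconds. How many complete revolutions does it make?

θ = ω₀t + ½αt² = 1×4 + ½×1×4² = 12.0 rad
Total revolutions = θ/(2π) = 12.0/(2π) = 1.91
Complete revolutions = ⌊1.91⌋ = 1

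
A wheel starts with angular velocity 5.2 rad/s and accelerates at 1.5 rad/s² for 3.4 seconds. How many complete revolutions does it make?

θ = ω₀t + ½αt² = 5.2×3.4 + ½×1.5×3.4² = 26.35 rad
Total revolutions = θ/(2π) = 26.35/(2π) = 4.19
Complete revolutions = ⌊4.19⌋ = 4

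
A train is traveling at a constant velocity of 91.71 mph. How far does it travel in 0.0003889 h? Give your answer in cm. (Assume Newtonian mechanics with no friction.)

v = 91.71 mph × 0.44704 = 40.998 m/s
t = 0.0003889 h × 3600.0 = 1.40004 s
d = v × t = 40.998 × 1.40004 = 57.3988 m
d = 57.3988 m / 0.01 = 5740 cm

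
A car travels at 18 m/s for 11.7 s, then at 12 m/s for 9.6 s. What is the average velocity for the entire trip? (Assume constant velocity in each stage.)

d₁ = v₁t₁ = 18 × 11.7 = 210.6 m
d₂ = v₂t₂ = 12 × 9.6 = 115.2 m
d_total = 325.8 m, t_total = 21.3 s
v_avg = d_total/t_total = 325.8/21.3 = 15.3 m/s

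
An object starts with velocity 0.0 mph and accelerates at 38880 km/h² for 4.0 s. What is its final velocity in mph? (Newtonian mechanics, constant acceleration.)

v₀ = 0.0 mph × 0.44704 = 0.0 m/s
a = 38880 km/h² × 7.716049382716049e-05 = 3.0 m/s²
v = v₀ + a × t = 0.0 + 3.0 × 4.0 = 12.0 m/s
v = 12.0 m/s / 0.44704 = 26.84 mph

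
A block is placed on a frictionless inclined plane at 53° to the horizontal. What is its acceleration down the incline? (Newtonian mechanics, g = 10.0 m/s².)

a = g sin(θ) = 10.0 × sin(53°) = 10.0 × 0.7986 = 7.99 m/s²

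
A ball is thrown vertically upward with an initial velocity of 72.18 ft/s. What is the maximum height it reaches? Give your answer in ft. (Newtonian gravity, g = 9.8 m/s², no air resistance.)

v₀ = 72.18 ft/s × 0.3048 = 22.0005 m/s
h_max = v₀² / (2g) = 22.0005² / (2 × 9.8) = 484.022 / 19.6 = 24.695 m
h_max = 24.695 m / 0.3048 = 81.02 ft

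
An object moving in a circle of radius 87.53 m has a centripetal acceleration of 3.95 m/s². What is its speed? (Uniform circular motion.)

v = √(a_c × r) = √(3.95 × 87.53) = 18.59 m/s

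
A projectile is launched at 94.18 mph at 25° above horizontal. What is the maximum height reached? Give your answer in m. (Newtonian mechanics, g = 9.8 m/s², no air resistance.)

v₀ = 94.18 mph × 0.44704 = 42.1022 m/s
H = v₀² × sin²(θ) / (2g) = 42.1022² × sin(25°)² / (2 × 9.8) = 1772.6 × 0.178606 / 19.6 = 16.15 m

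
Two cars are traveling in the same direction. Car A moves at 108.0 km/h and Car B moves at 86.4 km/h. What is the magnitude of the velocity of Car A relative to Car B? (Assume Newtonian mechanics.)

v_rel = |v_A - v_B| = |108.0 - 86.4| = 21.6 km/h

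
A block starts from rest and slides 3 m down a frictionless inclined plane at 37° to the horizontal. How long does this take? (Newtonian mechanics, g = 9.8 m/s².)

a = g sin(θ) = 9.8 × sin(37°) = 5.8978 m/s²
t = √(2d/a) = √(2 × 3 / 5.8978) = 1.01 s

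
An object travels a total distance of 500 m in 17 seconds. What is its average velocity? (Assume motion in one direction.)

v_avg = Δd / Δt = 500 / 17 = 29.41 m/s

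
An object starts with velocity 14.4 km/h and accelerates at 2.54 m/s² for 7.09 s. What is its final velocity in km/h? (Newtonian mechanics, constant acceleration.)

v₀ = 14.4 km/h × 0.2777777777777778 = 4.0 m/s
v = v₀ + a × t = 4.0 + 2.54 × 7.09 = 22.0086 m/s
v = 22.0086 m/s / 0.2777777777777778 = 79.23 km/h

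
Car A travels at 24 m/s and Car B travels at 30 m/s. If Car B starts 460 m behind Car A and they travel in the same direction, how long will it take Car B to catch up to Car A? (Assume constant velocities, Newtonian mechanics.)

Relative speed: v_rel = 30 - 24 = 6 m/s
Time to catch: t = d₀/v_rel = 460/6 = 76.67 s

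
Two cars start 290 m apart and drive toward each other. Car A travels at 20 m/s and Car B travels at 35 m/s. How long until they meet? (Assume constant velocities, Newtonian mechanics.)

Combined speed: v_combined = 20 + 35 = 55 m/s
Time to meet: t = d/v_combined = 290/55 = 5.27 s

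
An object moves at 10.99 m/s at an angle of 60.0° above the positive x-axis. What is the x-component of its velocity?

vₓ = v cos(θ) = 10.99 × cos(60.0°) = 5.5 m/s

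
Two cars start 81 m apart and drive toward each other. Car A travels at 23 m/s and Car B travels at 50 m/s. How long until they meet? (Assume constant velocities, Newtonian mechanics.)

Combined speed: v_combined = 23 + 50 = 73 m/s
Time to meet: t = d/v_combined = 81/73 = 1.11 s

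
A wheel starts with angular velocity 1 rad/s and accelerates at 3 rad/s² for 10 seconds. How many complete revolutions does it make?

θ = ω₀t + ½αt² = 1×10 + ½×3×10² = 160.0 rad
Total revolutions = θ/(2π) = 160.0/(2π) = 25.46
Complete revolutions = ⌊25.46⌋ = 25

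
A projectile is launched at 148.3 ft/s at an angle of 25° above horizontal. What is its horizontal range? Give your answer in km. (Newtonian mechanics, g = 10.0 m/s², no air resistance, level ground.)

v₀ = 148.3 ft/s × 0.3048 = 45.2018 m/s
R = v₀² × sin(2θ) / g = 45.2018² × sin(2 × 25°) / 10.0 = 2043.2 × 0.766044 / 10.0 = 156.518 m
R = 156.518 m / 1000.0 = 0.1565 km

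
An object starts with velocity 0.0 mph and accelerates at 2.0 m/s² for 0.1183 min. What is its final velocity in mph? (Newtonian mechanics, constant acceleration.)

v₀ = 0.0 mph × 0.44704 = 0.0 m/s
t = 0.1183 min × 60.0 = 7.098 s
v = v₀ + a × t = 0.0 + 2.0 × 7.098 = 14.196 m/s
v = 14.196 m/s / 0.44704 = 31.76 mph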